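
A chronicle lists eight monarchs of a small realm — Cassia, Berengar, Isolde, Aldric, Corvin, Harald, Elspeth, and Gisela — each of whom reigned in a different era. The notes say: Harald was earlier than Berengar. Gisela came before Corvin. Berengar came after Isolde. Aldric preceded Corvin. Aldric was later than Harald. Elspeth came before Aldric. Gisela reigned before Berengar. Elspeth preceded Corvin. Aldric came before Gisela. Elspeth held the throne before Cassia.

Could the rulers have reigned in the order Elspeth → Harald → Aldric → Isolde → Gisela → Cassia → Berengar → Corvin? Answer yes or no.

Check each stated constraint against the proposed order — e.g. Harald is ahead of Berengar; Elspeth is ahead of Corvin. Every pair is in the required order; nothing is violated.

yes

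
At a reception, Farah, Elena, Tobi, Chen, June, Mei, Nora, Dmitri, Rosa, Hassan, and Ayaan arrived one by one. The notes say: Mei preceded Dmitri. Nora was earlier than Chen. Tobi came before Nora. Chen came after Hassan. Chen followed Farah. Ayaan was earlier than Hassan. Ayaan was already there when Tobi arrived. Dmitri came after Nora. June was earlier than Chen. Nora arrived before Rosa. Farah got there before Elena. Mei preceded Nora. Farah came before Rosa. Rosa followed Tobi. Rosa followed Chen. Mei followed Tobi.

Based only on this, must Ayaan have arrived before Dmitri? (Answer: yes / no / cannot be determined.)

yes

Chain the constraints: Ayaan → Tobi → Nora → Dmitri. Each link is directly stated, so Ayaan comes before Dmitri.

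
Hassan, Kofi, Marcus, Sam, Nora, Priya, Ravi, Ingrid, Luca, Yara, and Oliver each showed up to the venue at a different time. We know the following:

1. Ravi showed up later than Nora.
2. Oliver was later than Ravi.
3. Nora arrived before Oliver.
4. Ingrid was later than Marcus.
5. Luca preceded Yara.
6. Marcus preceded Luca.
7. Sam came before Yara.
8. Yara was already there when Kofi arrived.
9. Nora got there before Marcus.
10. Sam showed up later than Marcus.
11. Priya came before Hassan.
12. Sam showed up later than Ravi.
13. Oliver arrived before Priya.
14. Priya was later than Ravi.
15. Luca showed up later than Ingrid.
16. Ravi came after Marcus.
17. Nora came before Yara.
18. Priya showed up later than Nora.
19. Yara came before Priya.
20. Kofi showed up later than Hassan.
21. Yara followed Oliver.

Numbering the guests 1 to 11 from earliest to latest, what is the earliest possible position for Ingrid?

Marcus and Nora must both come before Ingrid — 2 forced predecessors.
Nothing else is forced ahead of Ingrid, so their earliest slot is position 2 + 1 = 3.

3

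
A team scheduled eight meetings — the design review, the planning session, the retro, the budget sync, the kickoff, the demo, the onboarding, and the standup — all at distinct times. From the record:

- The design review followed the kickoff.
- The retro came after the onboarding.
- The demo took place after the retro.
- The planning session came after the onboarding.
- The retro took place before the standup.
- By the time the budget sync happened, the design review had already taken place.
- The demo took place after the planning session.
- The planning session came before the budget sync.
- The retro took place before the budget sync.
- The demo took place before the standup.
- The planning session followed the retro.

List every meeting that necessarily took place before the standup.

the demo, the onboarding, the planning session, the retro

Directly stated before the standup: the demo and the retro.
The onboarding reaches the standup via the onboarding → the retro → the standup.
The planning session reaches the standup via the planning session → the demo → the standup.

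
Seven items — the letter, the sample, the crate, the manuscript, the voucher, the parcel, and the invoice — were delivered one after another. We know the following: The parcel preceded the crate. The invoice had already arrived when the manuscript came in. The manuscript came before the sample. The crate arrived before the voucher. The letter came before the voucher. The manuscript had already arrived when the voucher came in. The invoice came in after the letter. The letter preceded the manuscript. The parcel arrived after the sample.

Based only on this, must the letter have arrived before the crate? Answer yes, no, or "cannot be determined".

Chain the constraints: the letter → the manuscript → the sample → the parcel → the crate. Each link is directly stated, so the letter comes before the crate.

yes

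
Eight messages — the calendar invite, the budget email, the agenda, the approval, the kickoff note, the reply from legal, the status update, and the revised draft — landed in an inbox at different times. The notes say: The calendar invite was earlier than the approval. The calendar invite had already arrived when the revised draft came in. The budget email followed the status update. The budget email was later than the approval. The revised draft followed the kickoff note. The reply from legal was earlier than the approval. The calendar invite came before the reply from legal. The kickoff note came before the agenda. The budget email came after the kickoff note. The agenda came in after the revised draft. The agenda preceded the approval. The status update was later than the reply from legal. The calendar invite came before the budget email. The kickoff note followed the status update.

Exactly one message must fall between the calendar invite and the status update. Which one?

Tracing the constraints gives the calendar invite → the reply from legal → the status update, so the reply from legal sits after the calendar invite and before the status update.
No other message is forced both after the calendar invite and before the status update.

the reply from legal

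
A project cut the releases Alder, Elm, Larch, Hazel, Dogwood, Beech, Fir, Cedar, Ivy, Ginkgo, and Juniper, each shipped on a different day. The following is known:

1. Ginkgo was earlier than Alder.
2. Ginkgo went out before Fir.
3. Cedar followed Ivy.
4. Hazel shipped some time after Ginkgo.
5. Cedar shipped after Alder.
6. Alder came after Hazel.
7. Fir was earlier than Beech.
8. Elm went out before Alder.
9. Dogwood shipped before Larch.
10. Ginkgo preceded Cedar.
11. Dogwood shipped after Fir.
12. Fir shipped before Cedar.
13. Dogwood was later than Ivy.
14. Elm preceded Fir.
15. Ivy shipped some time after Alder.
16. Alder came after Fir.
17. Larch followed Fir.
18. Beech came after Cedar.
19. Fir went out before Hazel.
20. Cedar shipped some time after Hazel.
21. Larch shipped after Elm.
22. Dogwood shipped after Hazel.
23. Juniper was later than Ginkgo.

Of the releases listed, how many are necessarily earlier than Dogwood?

6

Directly stated before Dogwood: Fir, Hazel, and Ivy.
Alder reaches Dogwood via Alder → Ivy → Dogwood.
Elm reaches Dogwood via Elm → Fir → Dogwood.
Ginkgo reaches Dogwood via Ginkgo → Hazel → Dogwood.
No chain forces Beech (or any of the others) ahead of Dogwood.
That's Alder, Elm, Fir, Ginkgo, Hazel, and Ivy — 6 in all.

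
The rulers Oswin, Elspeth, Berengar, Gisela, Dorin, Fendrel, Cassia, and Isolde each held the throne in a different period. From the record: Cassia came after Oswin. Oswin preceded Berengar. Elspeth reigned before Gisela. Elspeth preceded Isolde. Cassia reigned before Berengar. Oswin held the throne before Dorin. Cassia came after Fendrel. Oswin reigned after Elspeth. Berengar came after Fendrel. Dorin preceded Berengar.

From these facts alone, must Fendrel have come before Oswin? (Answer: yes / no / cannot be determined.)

No chain of stated constraints runs from Fendrel to Oswin, and none runs from Oswin to Fendrel either.
So the relative order of Fendrel and Oswin is not fixed by the given facts.

cannot be determined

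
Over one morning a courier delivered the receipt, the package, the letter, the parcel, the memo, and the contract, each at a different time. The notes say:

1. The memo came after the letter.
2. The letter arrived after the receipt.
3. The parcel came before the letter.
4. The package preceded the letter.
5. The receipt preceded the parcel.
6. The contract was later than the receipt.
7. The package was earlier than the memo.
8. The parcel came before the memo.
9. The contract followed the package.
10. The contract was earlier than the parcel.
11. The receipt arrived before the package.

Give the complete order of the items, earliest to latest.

The constraints fix every adjacent pair, so only one ordering works:
the receipt → the package → the contract → the parcel → the letter → the memo.

the receipt, the package, the contract, the parcel, the letter, the memo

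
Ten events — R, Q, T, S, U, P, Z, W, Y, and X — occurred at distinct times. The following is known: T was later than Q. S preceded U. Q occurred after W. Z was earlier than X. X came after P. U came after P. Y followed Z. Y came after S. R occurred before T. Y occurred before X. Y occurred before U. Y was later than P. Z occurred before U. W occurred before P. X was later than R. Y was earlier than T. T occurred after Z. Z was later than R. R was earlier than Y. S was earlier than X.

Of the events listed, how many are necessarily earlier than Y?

5

Directly stated before Y: P, R, S, and Z.
W reaches Y via W → P → Y.
That's P, R, S, W, and Z — 5 in all.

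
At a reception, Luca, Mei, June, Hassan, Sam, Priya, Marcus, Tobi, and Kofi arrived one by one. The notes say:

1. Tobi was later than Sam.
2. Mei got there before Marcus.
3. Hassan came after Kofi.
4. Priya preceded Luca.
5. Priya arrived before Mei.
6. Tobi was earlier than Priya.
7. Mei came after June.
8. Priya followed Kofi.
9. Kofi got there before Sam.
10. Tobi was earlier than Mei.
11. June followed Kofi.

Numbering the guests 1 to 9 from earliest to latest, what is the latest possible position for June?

June must come before Marcus and Mei — 2 guests forced after them.
Everything else can be placed before June in some valid order, so June can sit as late as position 9 − 2 = 7.

7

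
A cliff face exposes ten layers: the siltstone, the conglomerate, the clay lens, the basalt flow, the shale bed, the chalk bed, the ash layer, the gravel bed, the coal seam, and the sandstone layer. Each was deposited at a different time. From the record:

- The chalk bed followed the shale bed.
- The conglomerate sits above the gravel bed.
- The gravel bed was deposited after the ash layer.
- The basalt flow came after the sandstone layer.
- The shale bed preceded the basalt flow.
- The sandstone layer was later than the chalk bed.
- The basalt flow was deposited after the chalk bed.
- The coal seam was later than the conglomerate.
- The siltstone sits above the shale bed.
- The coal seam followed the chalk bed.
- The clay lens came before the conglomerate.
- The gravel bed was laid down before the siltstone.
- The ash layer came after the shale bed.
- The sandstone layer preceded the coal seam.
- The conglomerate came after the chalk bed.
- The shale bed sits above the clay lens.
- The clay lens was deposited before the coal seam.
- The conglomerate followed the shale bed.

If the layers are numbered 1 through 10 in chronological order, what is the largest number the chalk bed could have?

6

The chalk bed must come before the basalt flow, the coal seam, the conglomerate, and the sandstone layer — 4 layers forced after it.
Everything else can be placed before the chalk bed in some valid order, so the chalk bed can sit as late as position 10 − 4 = 6.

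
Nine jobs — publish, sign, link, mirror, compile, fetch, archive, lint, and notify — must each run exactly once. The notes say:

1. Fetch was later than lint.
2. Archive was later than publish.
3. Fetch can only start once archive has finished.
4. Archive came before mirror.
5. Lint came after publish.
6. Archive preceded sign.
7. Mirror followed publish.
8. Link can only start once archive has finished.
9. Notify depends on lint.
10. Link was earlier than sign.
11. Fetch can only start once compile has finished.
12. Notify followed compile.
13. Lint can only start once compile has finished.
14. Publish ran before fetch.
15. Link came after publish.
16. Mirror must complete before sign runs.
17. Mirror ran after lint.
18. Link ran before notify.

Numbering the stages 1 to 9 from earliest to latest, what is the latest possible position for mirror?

Mirror must come before sign — 1 stage forced after it.
Everything else can be placed before mirror in some valid order, so mirror can sit as late as position 9 − 1 = 8.

8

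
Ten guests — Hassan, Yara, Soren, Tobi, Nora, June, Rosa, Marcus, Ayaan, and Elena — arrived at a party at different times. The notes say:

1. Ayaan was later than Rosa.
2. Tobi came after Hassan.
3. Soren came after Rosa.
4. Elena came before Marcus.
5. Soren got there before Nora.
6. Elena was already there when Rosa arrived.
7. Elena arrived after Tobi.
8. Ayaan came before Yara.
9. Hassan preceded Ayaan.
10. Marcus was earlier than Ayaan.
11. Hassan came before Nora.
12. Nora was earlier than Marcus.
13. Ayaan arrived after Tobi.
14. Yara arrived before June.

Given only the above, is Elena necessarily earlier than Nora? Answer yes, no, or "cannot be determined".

Chain the constraints: Elena → Rosa → Soren → Nora. Each link is directly stated, so Elena comes before Nora.

yes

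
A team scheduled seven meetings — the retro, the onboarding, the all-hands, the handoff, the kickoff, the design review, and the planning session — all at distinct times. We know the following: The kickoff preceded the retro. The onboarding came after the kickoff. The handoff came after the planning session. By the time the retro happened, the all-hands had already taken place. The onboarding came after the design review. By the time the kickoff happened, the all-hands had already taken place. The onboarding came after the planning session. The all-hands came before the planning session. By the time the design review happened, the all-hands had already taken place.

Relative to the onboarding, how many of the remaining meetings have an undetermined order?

Forced before the onboarding: the all-hands, the design review, the kickoff, and the planning session.
That leaves the handoff and the retro with no forced order relative to the onboarding — 2.

2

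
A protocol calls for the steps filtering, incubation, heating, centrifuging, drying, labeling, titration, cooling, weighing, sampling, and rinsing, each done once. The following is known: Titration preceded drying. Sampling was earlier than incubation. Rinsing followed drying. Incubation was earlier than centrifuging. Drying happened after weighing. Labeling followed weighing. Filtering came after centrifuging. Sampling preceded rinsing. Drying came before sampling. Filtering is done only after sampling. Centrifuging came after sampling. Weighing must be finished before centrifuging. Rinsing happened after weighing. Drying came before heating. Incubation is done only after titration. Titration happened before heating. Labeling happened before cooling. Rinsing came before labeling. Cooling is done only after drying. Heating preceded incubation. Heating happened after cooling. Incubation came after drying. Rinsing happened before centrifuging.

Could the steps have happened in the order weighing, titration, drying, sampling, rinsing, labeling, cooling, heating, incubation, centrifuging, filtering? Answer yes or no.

yes

Check each stated constraint against the proposed order — e.g. sampling is ahead of filtering; weighing is ahead of centrifuging. Every pair is in the required order; nothing is violated.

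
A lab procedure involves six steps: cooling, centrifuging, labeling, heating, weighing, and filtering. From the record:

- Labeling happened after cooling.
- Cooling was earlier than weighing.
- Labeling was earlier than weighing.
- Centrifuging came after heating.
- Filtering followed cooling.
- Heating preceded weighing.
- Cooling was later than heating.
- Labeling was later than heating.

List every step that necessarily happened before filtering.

Directly stated before filtering: cooling.
Heating reaches filtering via heating → cooling → filtering.
No chain forces labeling (or any of the others) ahead of filtering.

cooling, heating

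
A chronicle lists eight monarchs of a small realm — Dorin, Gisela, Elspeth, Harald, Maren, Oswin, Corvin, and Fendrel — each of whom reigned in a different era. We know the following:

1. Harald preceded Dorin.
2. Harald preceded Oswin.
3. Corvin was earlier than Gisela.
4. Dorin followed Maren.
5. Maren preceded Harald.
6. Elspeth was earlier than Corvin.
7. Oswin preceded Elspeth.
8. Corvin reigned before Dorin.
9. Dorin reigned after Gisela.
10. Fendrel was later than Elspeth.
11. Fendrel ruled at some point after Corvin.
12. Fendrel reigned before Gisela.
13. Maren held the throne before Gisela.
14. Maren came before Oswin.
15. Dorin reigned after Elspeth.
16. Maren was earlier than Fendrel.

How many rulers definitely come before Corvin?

Directly stated before Corvin: Elspeth.
Harald reaches Corvin via Harald → Oswin → Elspeth → Corvin.
Maren reaches Corvin via Maren → Oswin → Elspeth → Corvin.
Oswin reaches Corvin via Oswin → Elspeth → Corvin.
That's Elspeth, Harald, Maren, and Oswin — 4 in all.

4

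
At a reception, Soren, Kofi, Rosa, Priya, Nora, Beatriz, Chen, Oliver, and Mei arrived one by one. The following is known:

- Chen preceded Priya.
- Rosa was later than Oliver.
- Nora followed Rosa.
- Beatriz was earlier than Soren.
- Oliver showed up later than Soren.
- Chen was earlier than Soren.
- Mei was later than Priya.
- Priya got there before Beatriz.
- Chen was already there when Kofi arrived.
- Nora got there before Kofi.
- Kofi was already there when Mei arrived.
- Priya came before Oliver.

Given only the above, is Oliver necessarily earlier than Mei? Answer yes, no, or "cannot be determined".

yes

Chain the constraints: Oliver → Rosa → Nora → Kofi → Mei. Each link is directly stated, so Oliver comes before Mei.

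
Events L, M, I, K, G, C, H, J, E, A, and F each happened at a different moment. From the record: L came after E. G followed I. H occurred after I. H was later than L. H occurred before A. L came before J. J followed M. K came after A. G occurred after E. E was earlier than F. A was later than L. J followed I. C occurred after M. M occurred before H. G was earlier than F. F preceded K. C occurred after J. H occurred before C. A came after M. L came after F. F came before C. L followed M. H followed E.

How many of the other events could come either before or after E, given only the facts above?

2

Forced after E: A, C, F, G, H, J, K, and L.
That leaves I and M with no forced order relative to E — 2.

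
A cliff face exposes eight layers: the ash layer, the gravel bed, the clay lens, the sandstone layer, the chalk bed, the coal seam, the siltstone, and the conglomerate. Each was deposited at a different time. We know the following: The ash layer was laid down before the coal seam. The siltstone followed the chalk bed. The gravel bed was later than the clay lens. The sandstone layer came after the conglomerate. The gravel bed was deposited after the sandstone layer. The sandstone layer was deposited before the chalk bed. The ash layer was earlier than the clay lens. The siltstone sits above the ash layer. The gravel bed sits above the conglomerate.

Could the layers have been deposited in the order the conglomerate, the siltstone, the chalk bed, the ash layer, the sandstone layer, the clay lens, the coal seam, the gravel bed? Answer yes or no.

The constraints require the chalk bed before the siltstone, but in the proposed sequence the siltstone appears ahead of the chalk bed. That one violation is enough.

no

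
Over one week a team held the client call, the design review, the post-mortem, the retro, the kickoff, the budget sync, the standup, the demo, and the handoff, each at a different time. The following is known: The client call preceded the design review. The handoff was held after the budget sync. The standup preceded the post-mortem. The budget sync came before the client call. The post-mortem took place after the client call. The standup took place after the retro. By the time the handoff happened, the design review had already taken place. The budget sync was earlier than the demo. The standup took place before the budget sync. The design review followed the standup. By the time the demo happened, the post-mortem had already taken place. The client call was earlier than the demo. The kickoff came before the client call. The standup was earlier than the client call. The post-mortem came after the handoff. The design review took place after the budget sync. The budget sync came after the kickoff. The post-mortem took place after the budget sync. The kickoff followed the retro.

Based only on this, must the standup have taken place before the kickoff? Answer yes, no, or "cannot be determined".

No chain of stated constraints runs from the standup to the kickoff, and none runs from the kickoff to the standup either.
So the relative order of the standup and the kickoff is not fixed by the given facts.

cannot be determined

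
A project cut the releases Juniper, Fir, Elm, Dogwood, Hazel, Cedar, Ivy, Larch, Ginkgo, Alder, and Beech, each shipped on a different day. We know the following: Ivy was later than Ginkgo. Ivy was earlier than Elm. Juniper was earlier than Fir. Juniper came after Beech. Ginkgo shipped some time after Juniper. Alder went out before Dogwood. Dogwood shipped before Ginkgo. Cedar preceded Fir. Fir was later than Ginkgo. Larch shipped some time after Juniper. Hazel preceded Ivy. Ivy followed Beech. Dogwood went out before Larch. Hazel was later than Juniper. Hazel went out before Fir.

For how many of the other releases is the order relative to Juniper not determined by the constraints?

Forced before Juniper: Beech; forced after Juniper: Elm, Fir, Ginkgo, Hazel, Ivy, and Larch.
That leaves Alder, Cedar, and Dogwood with no forced order relative to Juniper — 3.

3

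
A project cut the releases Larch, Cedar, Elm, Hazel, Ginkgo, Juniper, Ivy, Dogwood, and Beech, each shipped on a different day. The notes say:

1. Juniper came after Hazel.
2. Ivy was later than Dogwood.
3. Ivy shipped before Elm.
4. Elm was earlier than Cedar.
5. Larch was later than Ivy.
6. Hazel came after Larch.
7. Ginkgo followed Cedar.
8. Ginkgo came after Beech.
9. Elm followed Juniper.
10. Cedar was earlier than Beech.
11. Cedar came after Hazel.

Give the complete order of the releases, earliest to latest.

The constraints fix every adjacent pair, so only one ordering works:
Dogwood → Ivy → Larch → Hazel → Juniper → Elm → Cedar → Beech → Ginkgo.

Dogwood, Ivy, Larch, Hazel, Juniper, Elm, Cedar, Beech, Ginkgo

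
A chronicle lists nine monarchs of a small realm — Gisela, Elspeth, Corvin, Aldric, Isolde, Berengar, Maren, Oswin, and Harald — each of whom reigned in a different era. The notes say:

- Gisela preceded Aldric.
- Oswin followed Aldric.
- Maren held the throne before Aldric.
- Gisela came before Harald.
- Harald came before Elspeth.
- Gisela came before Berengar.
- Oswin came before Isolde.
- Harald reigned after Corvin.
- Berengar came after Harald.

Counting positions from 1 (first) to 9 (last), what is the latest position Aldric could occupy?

7

Aldric must come before Isolde and Oswin — 2 rulers forced after them.
Everything else can be placed before Aldric in some valid order, so Aldric can sit as late as position 9 − 2 = 7.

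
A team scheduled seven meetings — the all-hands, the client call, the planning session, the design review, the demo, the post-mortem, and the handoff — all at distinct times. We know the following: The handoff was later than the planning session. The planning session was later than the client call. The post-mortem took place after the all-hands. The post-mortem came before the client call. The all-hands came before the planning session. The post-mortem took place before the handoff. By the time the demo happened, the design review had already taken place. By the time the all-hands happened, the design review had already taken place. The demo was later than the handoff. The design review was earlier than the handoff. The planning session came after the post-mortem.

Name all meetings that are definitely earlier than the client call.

Directly stated before the client call: the post-mortem.
The all-hands reaches the client call via the all-hands → the post-mortem → the client call.
The design review reaches the client call via the design review → the all-hands → the post-mortem → the client call.
No chain forces the handoff (or any of the others) ahead of the client call.

the all-hands, the design review, the post-mortem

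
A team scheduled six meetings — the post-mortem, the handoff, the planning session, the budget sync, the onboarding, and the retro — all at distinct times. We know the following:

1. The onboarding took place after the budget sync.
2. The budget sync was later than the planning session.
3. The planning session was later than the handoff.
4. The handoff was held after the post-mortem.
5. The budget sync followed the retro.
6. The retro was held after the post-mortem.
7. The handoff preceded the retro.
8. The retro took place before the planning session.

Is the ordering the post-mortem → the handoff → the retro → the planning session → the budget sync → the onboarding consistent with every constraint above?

yes

Check each stated constraint against the proposed order — e.g. the handoff is ahead of the planning session; the post-mortem is ahead of the retro. Every pair is in the required order; nothing is violated.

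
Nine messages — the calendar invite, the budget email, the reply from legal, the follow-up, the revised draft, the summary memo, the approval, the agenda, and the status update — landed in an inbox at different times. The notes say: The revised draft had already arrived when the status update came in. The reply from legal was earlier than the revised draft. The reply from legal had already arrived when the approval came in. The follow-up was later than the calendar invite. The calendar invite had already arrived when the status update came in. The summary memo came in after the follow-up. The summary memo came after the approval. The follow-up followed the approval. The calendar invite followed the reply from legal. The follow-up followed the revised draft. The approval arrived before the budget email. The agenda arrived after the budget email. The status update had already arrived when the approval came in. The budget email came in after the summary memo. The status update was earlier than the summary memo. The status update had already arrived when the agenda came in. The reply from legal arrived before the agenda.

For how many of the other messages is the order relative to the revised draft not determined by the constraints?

Forced before the revised draft: the reply from legal; forced after the revised draft: the agenda, the approval, the budget email, the follow-up, the status update, and the summary memo.
That leaves the calendar invite with no forced order relative to the revised draft — 1.

1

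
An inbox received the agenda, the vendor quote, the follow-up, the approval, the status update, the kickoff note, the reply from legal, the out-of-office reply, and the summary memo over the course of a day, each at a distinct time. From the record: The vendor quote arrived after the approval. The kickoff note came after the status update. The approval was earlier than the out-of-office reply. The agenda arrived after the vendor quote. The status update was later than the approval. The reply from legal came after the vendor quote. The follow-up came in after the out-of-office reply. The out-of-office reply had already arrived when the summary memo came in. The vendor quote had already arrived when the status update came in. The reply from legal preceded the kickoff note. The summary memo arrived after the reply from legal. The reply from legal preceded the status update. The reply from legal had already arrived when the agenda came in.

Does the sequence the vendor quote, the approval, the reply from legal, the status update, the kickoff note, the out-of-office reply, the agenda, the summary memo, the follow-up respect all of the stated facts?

The constraints require the approval before the vendor quote, but in the proposed sequence the vendor quote appears ahead of the approval. That one violation is enough.

no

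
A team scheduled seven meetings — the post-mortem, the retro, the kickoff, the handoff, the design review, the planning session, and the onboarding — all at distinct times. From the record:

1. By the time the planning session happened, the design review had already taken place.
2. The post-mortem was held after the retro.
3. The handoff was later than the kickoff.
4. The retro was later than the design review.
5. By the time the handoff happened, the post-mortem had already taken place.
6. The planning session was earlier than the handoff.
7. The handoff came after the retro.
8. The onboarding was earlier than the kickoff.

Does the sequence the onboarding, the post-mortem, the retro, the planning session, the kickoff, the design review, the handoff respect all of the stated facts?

The constraints require the design review before the retro, but in the proposed sequence the retro appears ahead of the design review. That one violation is enough.

no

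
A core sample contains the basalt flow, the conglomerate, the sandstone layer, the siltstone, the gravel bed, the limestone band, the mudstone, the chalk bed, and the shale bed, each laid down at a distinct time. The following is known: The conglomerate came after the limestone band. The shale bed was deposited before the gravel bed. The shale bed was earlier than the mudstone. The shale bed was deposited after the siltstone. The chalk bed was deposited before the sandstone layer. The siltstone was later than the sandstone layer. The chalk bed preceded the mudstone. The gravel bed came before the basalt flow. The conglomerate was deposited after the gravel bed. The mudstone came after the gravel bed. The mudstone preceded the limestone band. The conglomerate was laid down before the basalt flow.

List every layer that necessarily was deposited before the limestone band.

the chalk bed, the gravel bed, the mudstone, the sandstone layer, the shale bed, the siltstone

Directly stated before the limestone band: the mudstone.
The chalk bed reaches the limestone band via the chalk bed → the mudstone → the limestone band.
The gravel bed reaches the limestone band via the gravel bed → the mudstone → the limestone band.
The sandstone layer reaches the limestone band via the sandstone layer → the siltstone → the shale bed → the mudstone → the limestone band.
Likewise the shale bed and the siltstone each reach the limestone band by chaining the stated constraints.
No chain forces the basalt flow (or any of the others) ahead of the limestone band.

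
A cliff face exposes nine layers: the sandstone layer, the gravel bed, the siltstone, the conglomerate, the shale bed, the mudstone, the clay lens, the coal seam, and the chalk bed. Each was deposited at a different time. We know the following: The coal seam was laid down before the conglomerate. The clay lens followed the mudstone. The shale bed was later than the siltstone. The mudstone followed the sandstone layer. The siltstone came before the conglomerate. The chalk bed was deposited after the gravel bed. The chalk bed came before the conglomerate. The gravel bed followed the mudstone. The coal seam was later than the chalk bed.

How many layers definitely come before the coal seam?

4

Directly stated before the coal seam: the chalk bed.
The gravel bed reaches the coal seam via the gravel bed → the chalk bed → the coal seam.
The mudstone reaches the coal seam via the mudstone → the gravel bed → the chalk bed → the coal seam.
The sandstone layer reaches the coal seam via the sandstone layer → the mudstone → the gravel bed → the chalk bed → the coal seam.
That's the chalk bed, the gravel bed, the mudstone, and the sandstone layer — 4 in all.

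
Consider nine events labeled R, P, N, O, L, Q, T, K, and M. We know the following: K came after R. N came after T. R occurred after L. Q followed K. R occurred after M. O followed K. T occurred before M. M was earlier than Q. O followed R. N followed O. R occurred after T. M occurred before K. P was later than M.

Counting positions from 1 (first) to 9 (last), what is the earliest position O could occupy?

K, L, M, R, and T must all come before O — 5 forced predecessors.
Nothing else is forced ahead of O, so its earliest slot is position 5 + 1 = 6.

6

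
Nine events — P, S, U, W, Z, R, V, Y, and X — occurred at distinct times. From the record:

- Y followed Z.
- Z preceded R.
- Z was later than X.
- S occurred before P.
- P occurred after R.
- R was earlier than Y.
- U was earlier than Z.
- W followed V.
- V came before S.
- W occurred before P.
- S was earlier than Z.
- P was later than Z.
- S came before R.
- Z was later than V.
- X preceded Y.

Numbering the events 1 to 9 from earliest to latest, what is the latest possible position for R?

7

R must come before P and Y — 2 events forced after it.
Everything else can be placed before R in some valid order, so R can sit as late as position 9 − 2 = 7.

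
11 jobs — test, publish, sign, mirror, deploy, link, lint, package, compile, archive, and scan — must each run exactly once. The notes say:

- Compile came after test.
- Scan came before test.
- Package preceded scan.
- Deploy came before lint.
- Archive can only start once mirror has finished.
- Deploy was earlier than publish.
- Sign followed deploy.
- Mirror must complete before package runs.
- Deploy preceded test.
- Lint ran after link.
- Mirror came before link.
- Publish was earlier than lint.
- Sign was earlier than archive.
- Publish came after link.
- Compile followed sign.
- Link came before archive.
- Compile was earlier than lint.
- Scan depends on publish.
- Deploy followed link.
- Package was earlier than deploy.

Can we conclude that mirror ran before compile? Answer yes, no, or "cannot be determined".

Chain the constraints: mirror → package → scan → test → compile. Each link is directly stated, so mirror comes before compile.

yes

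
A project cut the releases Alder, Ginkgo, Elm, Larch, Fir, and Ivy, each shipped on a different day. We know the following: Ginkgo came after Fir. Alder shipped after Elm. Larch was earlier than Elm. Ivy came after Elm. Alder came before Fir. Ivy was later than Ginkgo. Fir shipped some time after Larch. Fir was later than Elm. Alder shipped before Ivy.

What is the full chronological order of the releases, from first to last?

The constraints fix every adjacent pair, so only one ordering works:
Larch → Elm → Alder → Fir → Ginkgo → Ivy.

Larch, Elm, Alder, Fir, Ginkgo, Ivy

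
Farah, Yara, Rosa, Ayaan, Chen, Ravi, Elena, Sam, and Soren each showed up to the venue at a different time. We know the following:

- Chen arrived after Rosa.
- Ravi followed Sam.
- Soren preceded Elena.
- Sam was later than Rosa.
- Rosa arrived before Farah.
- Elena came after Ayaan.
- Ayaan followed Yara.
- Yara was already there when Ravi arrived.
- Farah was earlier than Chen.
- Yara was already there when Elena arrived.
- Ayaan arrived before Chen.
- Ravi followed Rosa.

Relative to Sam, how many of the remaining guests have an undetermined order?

6

Forced before Sam: Rosa; forced after Sam: Ravi.
That leaves Ayaan, Chen, Elena, Farah, Soren, and Yara with no forced order relative to Sam — 6.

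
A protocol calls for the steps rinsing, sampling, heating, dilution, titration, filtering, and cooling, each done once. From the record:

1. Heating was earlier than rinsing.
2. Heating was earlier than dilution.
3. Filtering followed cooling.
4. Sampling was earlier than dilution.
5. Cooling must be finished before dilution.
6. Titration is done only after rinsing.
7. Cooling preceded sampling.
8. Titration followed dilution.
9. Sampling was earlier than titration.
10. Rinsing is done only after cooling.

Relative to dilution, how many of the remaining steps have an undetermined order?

2

Forced before dilution: cooling, heating, and sampling; forced after dilution: titration.
That leaves filtering and rinsing with no forced order relative to dilution — 2.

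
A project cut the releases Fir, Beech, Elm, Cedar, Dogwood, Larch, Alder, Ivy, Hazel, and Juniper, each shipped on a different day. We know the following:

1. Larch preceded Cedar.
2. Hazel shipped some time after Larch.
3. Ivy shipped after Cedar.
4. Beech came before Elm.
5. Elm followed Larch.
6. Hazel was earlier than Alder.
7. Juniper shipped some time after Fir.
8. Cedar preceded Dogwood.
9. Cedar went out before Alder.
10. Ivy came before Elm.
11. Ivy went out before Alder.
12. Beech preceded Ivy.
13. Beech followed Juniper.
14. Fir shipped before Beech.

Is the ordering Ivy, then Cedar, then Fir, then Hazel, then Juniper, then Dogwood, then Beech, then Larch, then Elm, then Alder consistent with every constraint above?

The constraints require Beech before Ivy, but in the proposed sequence Ivy appears ahead of Beech. That one violation is enough.

no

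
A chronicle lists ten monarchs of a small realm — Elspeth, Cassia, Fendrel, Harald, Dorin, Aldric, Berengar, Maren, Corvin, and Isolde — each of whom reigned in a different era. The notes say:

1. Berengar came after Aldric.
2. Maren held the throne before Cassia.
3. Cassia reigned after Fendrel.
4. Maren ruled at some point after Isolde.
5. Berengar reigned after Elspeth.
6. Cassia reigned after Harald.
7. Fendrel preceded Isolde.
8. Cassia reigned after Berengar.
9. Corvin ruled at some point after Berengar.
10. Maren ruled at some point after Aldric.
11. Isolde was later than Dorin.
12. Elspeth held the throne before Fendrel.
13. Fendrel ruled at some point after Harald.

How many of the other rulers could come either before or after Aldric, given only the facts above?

Forced after Aldric: Berengar, Cassia, Corvin, and Maren.
That leaves Dorin, Elspeth, Fendrel, Harald, and Isolde with no forced order relative to Aldric — 5.

5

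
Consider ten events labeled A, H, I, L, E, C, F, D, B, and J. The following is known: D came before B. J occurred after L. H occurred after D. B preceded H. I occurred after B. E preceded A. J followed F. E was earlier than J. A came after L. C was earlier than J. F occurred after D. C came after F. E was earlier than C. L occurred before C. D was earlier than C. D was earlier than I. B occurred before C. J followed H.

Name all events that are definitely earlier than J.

B, C, D, E, F, H, L

Directly stated before J: C, E, F, H, and L.
B reaches J via B → C → J.
D reaches J via D → F → J.
No chain forces A (or any of the others) ahead of J.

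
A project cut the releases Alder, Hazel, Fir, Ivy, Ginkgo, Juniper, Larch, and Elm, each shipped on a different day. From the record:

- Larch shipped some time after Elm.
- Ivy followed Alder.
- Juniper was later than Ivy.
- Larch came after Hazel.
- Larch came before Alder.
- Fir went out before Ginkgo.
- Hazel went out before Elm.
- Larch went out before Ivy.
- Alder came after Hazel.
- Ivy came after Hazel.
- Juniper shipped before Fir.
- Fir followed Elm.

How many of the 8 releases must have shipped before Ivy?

Directly stated before Ivy: Alder, Hazel, and Larch.
Elm reaches Ivy via Elm → Larch → Ivy.
No chain forces Fir (or any of the others) ahead of Ivy.
That's Alder, Elm, Hazel, and Larch — 4 in all.

4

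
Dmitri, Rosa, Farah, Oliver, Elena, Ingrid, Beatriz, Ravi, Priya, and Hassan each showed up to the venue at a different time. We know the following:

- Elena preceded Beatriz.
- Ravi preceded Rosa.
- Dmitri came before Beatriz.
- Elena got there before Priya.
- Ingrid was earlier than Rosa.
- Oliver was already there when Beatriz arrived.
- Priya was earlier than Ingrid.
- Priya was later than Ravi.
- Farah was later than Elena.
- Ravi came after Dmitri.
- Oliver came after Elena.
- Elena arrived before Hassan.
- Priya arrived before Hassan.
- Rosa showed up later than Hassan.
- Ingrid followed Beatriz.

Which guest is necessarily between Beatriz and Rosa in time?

Tracing the constraints gives Beatriz → Ingrid → Rosa, so Ingrid sits after Beatriz and before Rosa.
No other guest is forced both after Beatriz and before Rosa.

Ingrid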